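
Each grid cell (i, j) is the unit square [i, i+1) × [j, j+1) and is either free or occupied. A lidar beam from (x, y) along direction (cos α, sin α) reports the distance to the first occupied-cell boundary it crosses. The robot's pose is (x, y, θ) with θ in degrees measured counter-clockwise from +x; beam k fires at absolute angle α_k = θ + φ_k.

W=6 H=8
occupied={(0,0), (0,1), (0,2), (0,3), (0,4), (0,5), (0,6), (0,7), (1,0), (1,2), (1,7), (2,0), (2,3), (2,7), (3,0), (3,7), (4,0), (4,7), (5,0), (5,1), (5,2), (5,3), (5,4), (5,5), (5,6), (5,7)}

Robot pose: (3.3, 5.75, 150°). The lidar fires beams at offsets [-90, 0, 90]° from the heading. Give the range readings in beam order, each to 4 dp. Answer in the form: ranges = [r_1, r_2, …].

ranges = [1.4434, 2.5000, 2.0207]

beam 1: φ=-90°, α=60°
  cosα=0.5000 sinα=0.8660 | (3,5) | tMaxX 1.4000 tMaxY 0.2887 | tΔX 2.0000 tΔY 1.1547
    t=0.2887 [y] (3,6)
    t=1.4000 [x] (4,6)
    t=1.4434 [y] (4,7) — stop
  → r_1 = 1.4434
beam 2: φ=0°, α=150°
  cosα=-0.8660 sinα=0.5000 | (3,5) | tMaxX 0.3464 tMaxY 0.5000 | tΔX 1.1547 tΔY 2.0000
    t=0.3464 [x] (2,5)
    t=0.5000 [y] (2,6)
    t=1.5011 [x] (1,6)
    t=2.5000 [y] (1,7) — stop
  → r_2 = 2.5000
beam 3: φ=90°, α=240°
  cosα=-0.5000 sinα=-0.8660 | (3,5) | tMaxX 0.6000 tMaxY 0.8660 | tΔX 2.0000 tΔY 1.1547
    t=0.6000 [x] (2,5)
    t=0.8660 [y] (2,4)
    t=2.0207 [y] (2,3) — stop
  → r_3 = 2.0207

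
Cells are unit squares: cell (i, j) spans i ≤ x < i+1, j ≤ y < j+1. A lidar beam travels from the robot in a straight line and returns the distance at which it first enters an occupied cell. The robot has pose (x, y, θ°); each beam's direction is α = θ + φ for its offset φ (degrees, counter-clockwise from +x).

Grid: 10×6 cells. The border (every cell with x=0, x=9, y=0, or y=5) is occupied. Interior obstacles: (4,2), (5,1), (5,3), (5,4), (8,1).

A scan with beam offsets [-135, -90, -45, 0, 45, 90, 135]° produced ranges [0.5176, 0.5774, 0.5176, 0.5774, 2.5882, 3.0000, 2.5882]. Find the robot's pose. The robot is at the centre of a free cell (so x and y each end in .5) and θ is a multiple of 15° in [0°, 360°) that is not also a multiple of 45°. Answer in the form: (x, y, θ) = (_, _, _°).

(x, y, θ) = (6.5, 4.5, 210°)

The pose lattice has 27·16 = 432 candidates. Test each by forward raycasting.
  (7.5, 2.5, 120°): beam 1 = 1.5529 ≠ 0.5176 ✗
  (6.5, 3.5, 150°): beam 1 = 2.5882 ≠ 0.5176 ✗
  (3.5, 2.5, 255°): beam 1 = 2.8868 ≠ 0.5176 ✗
  (1.5, 1.5, 105°): beam 1 = 1.0000 ≠ 0.5176 ✗
  …
  (6.5, 4.5, 210°): r_1=0.5176, r_2=0.5774, r_3=0.5176, r_4=0.5774, r_5=2.5882, r_6=3.0000, r_7=2.5882 — all match ✓
Unique over the lattice → pose = (6.5, 4.5, 210°).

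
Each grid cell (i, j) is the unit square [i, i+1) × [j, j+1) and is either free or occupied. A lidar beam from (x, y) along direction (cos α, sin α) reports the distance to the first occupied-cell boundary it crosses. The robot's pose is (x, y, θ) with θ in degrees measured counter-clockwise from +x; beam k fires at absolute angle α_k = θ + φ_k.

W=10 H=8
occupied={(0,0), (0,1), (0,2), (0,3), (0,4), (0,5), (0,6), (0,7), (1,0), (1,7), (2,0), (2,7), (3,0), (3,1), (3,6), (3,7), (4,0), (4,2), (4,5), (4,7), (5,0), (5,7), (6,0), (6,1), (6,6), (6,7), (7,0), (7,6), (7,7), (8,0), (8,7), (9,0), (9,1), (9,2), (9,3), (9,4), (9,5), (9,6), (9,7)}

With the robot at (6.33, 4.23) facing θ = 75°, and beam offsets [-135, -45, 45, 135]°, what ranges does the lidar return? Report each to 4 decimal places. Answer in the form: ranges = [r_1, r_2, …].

beam 1: φ=-135°, α=300°
  dir = (cos 300°, sin 300°) = (0.5000, -0.8660); from cell (6,4)
  next x-line at t=1.3400, next y-line at t=0.2656; Δt_x=2.0000, Δt_y=1.1547
    y: enter (6,3) at t=0.2656
    x: enter (7,3) at t=1.3400
    y: enter (7,2) at t=1.4203
    y: enter (7,1) at t=2.5750
    x: enter (8,1) at t=3.3400
    y: enter (8,0) at t=3.7297 ← occupied
  → r_1 = 3.7297
beam 2: φ=-45°, α=30°
  dir = (cos 30°, sin 30°) = (0.8660, 0.5000); from cell (6,4)
  next x-line at t=0.7736, next y-line at t=1.5400; Δt_x=1.1547, Δt_y=2.0000
    x: enter (7,4) at t=0.7736
    y: enter (7,5) at t=1.5400
    x: enter (8,5) at t=1.9283
    x: enter (9,5) at t=3.0831 ← occupied
  → r_2 = 3.0831
beam 3: φ=45°, α=120°
  dir = (cos 120°, sin 120°) = (-0.5000, 0.8660); from cell (6,4)
  next x-line at t=0.6600, next y-line at t=0.8891; Δt_x=2.0000, Δt_y=1.1547
    x: enter (5,4) at t=0.6600
    y: enter (5,5) at t=0.8891
    y: enter (5,6) at t=2.0438
    x: enter (4,6) at t=2.6600
    y: enter (4,7) at t=3.1985 ← occupied
  → r_3 = 3.1985
beam 4: φ=135°, α=210°
  dir = (cos 210°, sin 210°) = (-0.8660, -0.5000); from cell (6,4)
  next x-line at t=0.3811, next y-line at t=0.4600; Δt_x=1.1547, Δt_y=2.0000
    x: enter (5,4) at t=0.3811
    y: enter (5,3) at t=0.4600
    x: enter (4,3) at t=1.5358
    y: enter (4,2) at t=2.4600 ← occupied
  → r_4 = 2.4600

ranges = [3.7297, 3.0831, 3.1985, 2.4600]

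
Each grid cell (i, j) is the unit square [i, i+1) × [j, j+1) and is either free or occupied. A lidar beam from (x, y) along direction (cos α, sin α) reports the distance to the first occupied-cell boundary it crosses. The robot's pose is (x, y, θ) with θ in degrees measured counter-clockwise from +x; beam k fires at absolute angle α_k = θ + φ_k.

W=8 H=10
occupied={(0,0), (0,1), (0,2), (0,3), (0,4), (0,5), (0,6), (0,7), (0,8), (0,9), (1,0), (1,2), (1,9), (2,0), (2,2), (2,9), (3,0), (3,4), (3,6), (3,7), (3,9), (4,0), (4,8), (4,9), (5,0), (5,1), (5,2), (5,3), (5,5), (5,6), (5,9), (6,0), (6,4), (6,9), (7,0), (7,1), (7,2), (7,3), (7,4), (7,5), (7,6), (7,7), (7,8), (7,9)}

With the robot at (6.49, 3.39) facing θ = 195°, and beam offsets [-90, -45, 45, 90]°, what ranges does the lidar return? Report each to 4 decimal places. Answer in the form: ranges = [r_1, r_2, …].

ranges = [0.6315, 0.5658, 0.9800, 1.9705]

beam 1: φ=-90°, α=105°
  cosα=-0.2588 sinα=0.9659 | (6,3) | tMaxX 1.8932 tMaxY 0.6315 | tΔX 3.8637 tΔY 1.0353
    t=0.6315 [y] (6,4) — stop
  → r_1 = 0.6315
beam 2: φ=-45°, α=150°
  cosα=-0.8660 sinα=0.5000 | (6,3) | tMaxX 0.5658 tMaxY 1.2200 | tΔX 1.1547 tΔY 2.0000
    t=0.5658 [x] (5,3) — stop
  → r_2 = 0.5658
beam 3: φ=45°, α=240°
  cosα=-0.5000 sinα=-0.8660 | (6,3) | tMaxX 0.9800 tMaxY 0.4503 | tΔX 2.0000 tΔY 1.1547
    t=0.4503 [y] (6,2)
    t=0.9800 [x] (5,2) — stop
  → r_3 = 0.9800
beam 4: φ=90°, α=285°
  cosα=0.2588 sinα=-0.9659 | (6,3) | tMaxX 1.9705 tMaxY 0.4038 | tΔX 3.8637 tΔY 1.0353
    t=0.4038 [y] (6,2)
    t=1.4390 [y] (6,1)
    t=1.9705 [x] (7,1) — stop
  → r_4 = 1.9705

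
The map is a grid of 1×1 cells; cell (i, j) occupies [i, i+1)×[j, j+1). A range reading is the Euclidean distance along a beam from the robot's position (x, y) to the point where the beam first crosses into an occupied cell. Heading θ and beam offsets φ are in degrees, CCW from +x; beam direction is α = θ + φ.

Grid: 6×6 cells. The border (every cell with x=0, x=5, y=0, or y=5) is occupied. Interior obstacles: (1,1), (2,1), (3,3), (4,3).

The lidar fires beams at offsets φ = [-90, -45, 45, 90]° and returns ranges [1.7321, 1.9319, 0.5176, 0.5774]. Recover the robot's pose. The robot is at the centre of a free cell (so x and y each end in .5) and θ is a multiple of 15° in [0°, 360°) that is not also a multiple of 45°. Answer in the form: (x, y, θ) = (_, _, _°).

Candidates: 12 free-cell centres × 16 headings = 192 poses. Raycast each; keep the one whose scan matches to 4 dp.
  (1.5, 4.5, 210°): beam 1 = 0.5774 ≠ 1.7321 ✗
  (4.5, 1.5, 150°): beam 1 = 1.0000 ≠ 1.7321 ✗
  (4.5, 1.5, 255°): beam 1 = 1.5529 ≠ 1.7321 ✗
  (2.5, 3.5, 15°): beam 1 = 1.5529 ≠ 1.7321 ✗
  …
  (1.5, 4.5, 60°): r_1=1.7321, r_2=1.9319, r_3=0.5176, r_4=0.5774 — all match ✓
Only this pose fits every beam.

(x, y, θ) = (1.5, 4.5, 60°)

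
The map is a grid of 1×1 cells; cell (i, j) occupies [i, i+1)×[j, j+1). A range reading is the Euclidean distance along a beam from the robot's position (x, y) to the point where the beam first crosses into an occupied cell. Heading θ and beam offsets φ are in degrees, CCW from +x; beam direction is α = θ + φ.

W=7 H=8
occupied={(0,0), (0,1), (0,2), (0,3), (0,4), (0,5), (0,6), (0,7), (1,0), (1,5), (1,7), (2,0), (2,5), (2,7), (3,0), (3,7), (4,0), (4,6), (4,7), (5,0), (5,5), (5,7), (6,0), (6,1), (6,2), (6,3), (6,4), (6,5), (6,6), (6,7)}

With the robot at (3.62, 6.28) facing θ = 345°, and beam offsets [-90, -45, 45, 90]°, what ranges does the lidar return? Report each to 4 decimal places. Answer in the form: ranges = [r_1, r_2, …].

beam 1: φ=-90°, α=255°
  dir = (cos 255°, sin 255°) = (-0.2588, -0.9659); from cell (3,6)
  next x-line at t=2.3955, next y-line at t=0.2899; Δt_x=3.8637, Δt_y=1.0353
    y: enter (3,5) at t=0.2899
    y: enter (3,4) at t=1.3252
    y: enter (3,3) at t=2.3604
    x: enter (2,3) at t=2.3955
    y: enter (2,2) at t=3.3957
    y: enter (2,1) at t=4.4310
    y: enter (2,0) at t=5.4663 ← occupied
  → r_1 = 5.4663
beam 2: φ=-45°, α=300°
  dir = (cos 300°, sin 300°) = (0.5000, -0.8660); from cell (3,6)
  next x-line at t=0.7600, next y-line at t=0.3233; Δt_x=2.0000, Δt_y=1.1547
    y: enter (3,5) at t=0.3233
    x: enter (4,5) at t=0.7600
    y: enter (4,4) at t=1.4780
    y: enter (4,3) at t=2.6327
    x: enter (5,3) at t=2.7600
    y: enter (5,2) at t=3.7874
    x: enter (6,2) at t=4.7600 ← occupied
  → r_2 = 4.7600
beam 3: φ=45°, α=30°
  dir = (cos 30°, sin 30°) = (0.8660, 0.5000); from cell (3,6)
  next x-line at t=0.4388, next y-line at t=1.4400; Δt_x=1.1547, Δt_y=2.0000
    x: enter (4,6) at t=0.4388 ← occupied
  → r_3 = 0.4388
beam 4: φ=90°, α=75°
  dir = (cos 75°, sin 75°) = (0.2588, 0.9659); from cell (3,6)
  next x-line at t=1.4682, next y-line at t=0.7454; Δt_x=3.8637, Δt_y=1.0353
    y: enter (3,7) at t=0.7454 ← occupied
  → r_4 = 0.7454

ranges = [5.4663, 4.7600, 0.4388, 0.7454]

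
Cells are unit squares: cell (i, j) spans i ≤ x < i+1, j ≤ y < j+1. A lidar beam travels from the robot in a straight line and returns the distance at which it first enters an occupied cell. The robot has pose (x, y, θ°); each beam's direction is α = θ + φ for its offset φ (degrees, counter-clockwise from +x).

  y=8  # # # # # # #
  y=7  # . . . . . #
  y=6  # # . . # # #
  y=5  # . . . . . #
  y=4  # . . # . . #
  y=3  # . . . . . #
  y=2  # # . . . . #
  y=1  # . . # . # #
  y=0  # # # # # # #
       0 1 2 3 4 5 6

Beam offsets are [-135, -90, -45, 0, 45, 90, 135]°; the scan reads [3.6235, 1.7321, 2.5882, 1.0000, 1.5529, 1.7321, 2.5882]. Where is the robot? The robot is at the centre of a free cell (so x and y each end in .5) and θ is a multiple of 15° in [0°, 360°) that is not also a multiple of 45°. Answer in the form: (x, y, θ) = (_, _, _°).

(x, y, θ) = (2.5, 5.5, 120°)

Candidates: 28 free-cell centres × 16 headings = 448 poses. Raycast each; keep the one whose scan matches to 4 dp.
  (4.5, 3.5, 300°): beam 2 = 2.8868 ≠ 1.7321 ✗
  (3.5, 3.5, 15°): beam 1 = 2.8868 ≠ 3.6235 ✗
  (3.5, 5.5, 165°): beam 1 = 1.0000 ≠ 3.6235 ✗
  (1.5, 3.5, 150°): beam 1 = 1.9319 ≠ 3.6235 ✗
  …
  (2.5, 5.5, 120°): r_1=3.6235, r_2=1.7321, r_3=2.5882, r_4=1.0000, r_5=1.5529, r_6=1.7321, r_7=2.5882 — all match ✓
Unique over the lattice → pose = (2.5, 5.5, 120°).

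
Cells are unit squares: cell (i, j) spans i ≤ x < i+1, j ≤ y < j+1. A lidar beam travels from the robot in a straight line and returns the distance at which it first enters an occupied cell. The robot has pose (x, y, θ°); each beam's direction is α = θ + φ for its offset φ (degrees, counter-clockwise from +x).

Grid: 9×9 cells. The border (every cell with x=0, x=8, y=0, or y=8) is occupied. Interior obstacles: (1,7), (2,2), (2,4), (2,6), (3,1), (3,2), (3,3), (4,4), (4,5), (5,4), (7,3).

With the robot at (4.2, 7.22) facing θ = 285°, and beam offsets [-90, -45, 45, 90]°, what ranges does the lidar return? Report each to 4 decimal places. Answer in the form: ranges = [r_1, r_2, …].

ranges = [1.2423, 2.5634, 4.3879, 3.0137]

beam 1: φ=-90°, α=195°
  cosα=-0.9659 sinα=-0.2588 | (4,7) | tMaxX 0.2071 tMaxY 0.8500 | tΔX 1.0353 tΔY 3.8637
    t=0.2071 [x] (3,7)
    t=0.8500 [y] (3,6)
    t=1.2423 [x] (2,6) — stop
  → r_1 = 1.2423
beam 2: φ=-45°, α=240°
  cosα=-0.5000 sinα=-0.8660 | (4,7) | tMaxX 0.4000 tMaxY 0.2540 | tΔX 2.0000 tΔY 1.1547
    t=0.2540 [y] (4,6)
    t=0.4000 [x] (3,6)
    t=1.4087 [y] (3,5)
    t=2.4000 [x] (2,5)
    t=2.5634 [y] (2,4) — stop
  → r_2 = 2.5634
beam 3: φ=45°, α=330°
  cosα=0.8660 sinα=-0.5000 | (4,7) | tMaxX 0.9238 tMaxY 0.4400 | tΔX 1.1547 tΔY 2.0000
    t=0.4400 [y] (4,6)
    t=0.9238 [x] (5,6)
    t=2.0785 [x] (6,6)
    t=2.4400 [y] (6,5)
    t=3.2332 [x] (7,5)
    t=4.3879 [x] (8,5) — stop
  → r_3 = 4.3879
beam 4: φ=90°, α=15°
  cosα=0.9659 sinα=0.2588 | (4,7) | tMaxX 0.8282 tMaxY 3.0137 | tΔX 1.0353 tΔY 3.8637
    t=0.8282 [x] (5,7)
    t=1.8635 [x] (6,7)
    t=2.8988 [x] (7,7)
    t=3.0137 [y] (7,8) — stop
  → r_4 = 3.0137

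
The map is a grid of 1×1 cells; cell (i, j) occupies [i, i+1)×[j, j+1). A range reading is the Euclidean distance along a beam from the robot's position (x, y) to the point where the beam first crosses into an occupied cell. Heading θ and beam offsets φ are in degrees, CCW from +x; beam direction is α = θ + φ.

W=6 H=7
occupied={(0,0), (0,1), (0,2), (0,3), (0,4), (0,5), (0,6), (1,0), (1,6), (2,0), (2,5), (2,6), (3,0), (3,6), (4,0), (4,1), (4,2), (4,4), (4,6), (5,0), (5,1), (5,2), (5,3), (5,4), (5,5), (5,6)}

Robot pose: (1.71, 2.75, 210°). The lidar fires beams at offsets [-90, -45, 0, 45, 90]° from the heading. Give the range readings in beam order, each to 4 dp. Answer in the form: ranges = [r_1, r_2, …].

beam 1: φ=-90°, α=120°
  dir = (cos 120°, sin 120°) = (-0.5000, 0.8660); from cell (1,2)
  next x-line at t=1.4200, next y-line at t=0.2887; Δt_x=2.0000, Δt_y=1.1547
    y: enter (1,3) at t=0.2887
    x: enter (0,3) at t=1.4200 ← occupied
  → r_1 = 1.4200
beam 2: φ=-45°, α=165°
  dir = (cos 165°, sin 165°) = (-0.9659, 0.2588); from cell (1,2)
  next x-line at t=0.7350, next y-line at t=0.9659; Δt_x=1.0353, Δt_y=3.8637
    x: enter (0,2) at t=0.7350 ← occupied
  → r_2 = 0.7350
beam 3: φ=0°, α=210°
  dir = (cos 210°, sin 210°) = (-0.8660, -0.5000); from cell (1,2)
  next x-line at t=0.8198, next y-line at t=1.5000; Δt_x=1.1547, Δt_y=2.0000
    x: enter (0,2) at t=0.8198 ← occupied
  → r_3 = 0.8198
beam 4: φ=45°, α=255°
  dir = (cos 255°, sin 255°) = (-0.2588, -0.9659); from cell (1,2)
  next x-line at t=2.7432, next y-line at t=0.7765; Δt_x=3.8637, Δt_y=1.0353
    y: enter (1,1) at t=0.7765
    y: enter (1,0) at t=1.8117 ← occupied
  → r_4 = 1.8117
beam 5: φ=90°, α=300°
  dir = (cos 300°, sin 300°) = (0.5000, -0.8660); from cell (1,2)
  next x-line at t=0.5800, next y-line at t=0.8660; Δt_x=2.0000, Δt_y=1.1547
    x: enter (2,2) at t=0.5800
    y: enter (2,1) at t=0.8660
    y: enter (2,0) at t=2.0207 ← occupied
  → r_5 = 2.0207

ranges = [1.4200, 0.7350, 0.8198, 1.8117, 2.0207]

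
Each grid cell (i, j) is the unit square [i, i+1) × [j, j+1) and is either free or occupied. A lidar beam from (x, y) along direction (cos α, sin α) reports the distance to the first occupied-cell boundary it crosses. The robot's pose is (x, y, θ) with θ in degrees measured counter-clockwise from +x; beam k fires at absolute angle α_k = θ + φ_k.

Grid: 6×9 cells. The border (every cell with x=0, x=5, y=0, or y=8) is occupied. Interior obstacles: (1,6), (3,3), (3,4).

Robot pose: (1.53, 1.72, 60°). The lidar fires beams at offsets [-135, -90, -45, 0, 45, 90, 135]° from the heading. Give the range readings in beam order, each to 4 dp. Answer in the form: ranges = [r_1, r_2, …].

ranges = [0.7454, 1.4400, 3.5924, 2.9400, 2.0478, 0.6120, 0.5487]

beam 1: φ=-135°, α=285°
  direction (0.2588, -0.9659); cell (1,1); t to first gridline: x 1.8159, y 0.7454 (then +3.8637 / +1.0353)
    (1,0) via y @ 0.7454  # hit
  → r_1 = 0.7454
beam 2: φ=-90°, α=330°
  direction (0.8660, -0.5000); cell (1,1); t to first gridline: x 0.5427, y 1.4400 (then +1.1547 / +2.0000)
    (2,1) via x @ 0.5427
    (2,0) via y @ 1.4400  # hit
  → r_2 = 1.4400
beam 3: φ=-45°, α=15°
  direction (0.9659, 0.2588); cell (1,1); t to first gridline: x 0.4866, y 1.0818 (then +1.0353 / +3.8637)
    (2,1) via x @ 0.4866
    (2,2) via y @ 1.0818
    (3,2) via x @ 1.5219
    (4,2) via x @ 2.5571
    (5,2) via x @ 3.5924  # hit
  → r_3 = 3.5924
beam 4: φ=0°, α=60°
  direction (0.5000, 0.8660); cell (1,1); t to first gridline: x 0.9400, y 0.3233 (then +2.0000 / +1.1547)
    (1,2) via y @ 0.3233
    (2,2) via x @ 0.9400
    (2,3) via y @ 1.4780
    (2,4) via y @ 2.6327
    (3,4) via x @ 2.9400  # hit
  → r_4 = 2.9400
beam 5: φ=45°, α=105°
  direction (-0.2588, 0.9659); cell (1,1); t to first gridline: x 2.0478, y 0.2899 (then +3.8637 / +1.0353)
    (1,2) via y @ 0.2899
    (1,3) via y @ 1.3252
    (0,3) via x @ 2.0478  # hit
  → r_5 = 2.0478
beam 6: φ=90°, α=150°
  direction (-0.8660, 0.5000); cell (1,1); t to first gridline: x 0.6120, y 0.5600 (then +1.1547 / +2.0000)
    (1,2) via y @ 0.5600
    (0,2) via x @ 0.6120  # hit
  → r_6 = 0.6120
beam 7: φ=135°, α=195°
  direction (-0.9659, -0.2588); cell (1,1); t to first gridline: x 0.5487, y 2.7819 (then +1.0353 / +3.8637)
    (0,1) via x @ 0.5487  # hit
  → r_7 = 0.5487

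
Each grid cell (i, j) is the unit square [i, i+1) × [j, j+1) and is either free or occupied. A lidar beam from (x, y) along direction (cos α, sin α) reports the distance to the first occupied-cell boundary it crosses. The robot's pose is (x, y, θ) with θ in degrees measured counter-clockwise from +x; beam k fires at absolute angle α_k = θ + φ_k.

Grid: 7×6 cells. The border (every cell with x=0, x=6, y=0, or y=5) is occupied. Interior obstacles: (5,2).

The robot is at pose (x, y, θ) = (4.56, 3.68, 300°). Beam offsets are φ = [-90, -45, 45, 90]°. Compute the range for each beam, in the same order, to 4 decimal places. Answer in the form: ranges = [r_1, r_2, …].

beam 1: φ=-90°, α=210°
  dir = (cos 210°, sin 210°) = (-0.8660, -0.5000); from cell (4,3)
  next x-line at t=0.6466, next y-line at t=1.3600; Δt_x=1.1547, Δt_y=2.0000
    x: enter (3,3) at t=0.6466
    y: enter (3,2) at t=1.3600
    x: enter (2,2) at t=1.8013
    x: enter (1,2) at t=2.9560
    y: enter (1,1) at t=3.3600
    x: enter (0,1) at t=4.1107 ← occupied
  → r_1 = 4.1107
beam 2: φ=-45°, α=255°
  dir = (cos 255°, sin 255°) = (-0.2588, -0.9659); from cell (4,3)
  next x-line at t=2.1637, next y-line at t=0.7040; Δt_x=3.8637, Δt_y=1.0353
    y: enter (4,2) at t=0.7040
    y: enter (4,1) at t=1.7393
    x: enter (3,1) at t=2.1637
    y: enter (3,0) at t=2.7745 ← occupied
  → r_2 = 2.7745
beam 3: φ=45°, α=345°
  dir = (cos 345°, sin 345°) = (0.9659, -0.2588); from cell (4,3)
  next x-line at t=0.4555, next y-line at t=2.6273; Δt_x=1.0353, Δt_y=3.8637
    x: enter (5,3) at t=0.4555
    x: enter (6,3) at t=1.4908 ← occupied
  → r_3 = 1.4908
beam 4: φ=90°, α=30°
  dir = (cos 30°, sin 30°) = (0.8660, 0.5000); from cell (4,3)
  next x-line at t=0.5081, next y-line at t=0.6400; Δt_x=1.1547, Δt_y=2.0000
    x: enter (5,3) at t=0.5081
    y: enter (5,4) at t=0.6400
    x: enter (6,4) at t=1.6628 ← occupied
  → r_4 = 1.6628

ranges = [4.1107, 2.7745, 1.4908, 1.6628]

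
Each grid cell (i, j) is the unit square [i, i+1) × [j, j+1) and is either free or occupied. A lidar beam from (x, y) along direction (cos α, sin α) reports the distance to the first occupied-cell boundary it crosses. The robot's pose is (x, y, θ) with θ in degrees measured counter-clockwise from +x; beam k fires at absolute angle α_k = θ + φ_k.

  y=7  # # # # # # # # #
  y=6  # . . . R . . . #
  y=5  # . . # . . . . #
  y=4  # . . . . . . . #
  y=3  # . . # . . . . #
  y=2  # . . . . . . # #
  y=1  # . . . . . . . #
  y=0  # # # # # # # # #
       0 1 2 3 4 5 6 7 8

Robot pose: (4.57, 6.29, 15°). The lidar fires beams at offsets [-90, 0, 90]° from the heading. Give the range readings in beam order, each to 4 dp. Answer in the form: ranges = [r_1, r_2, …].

ranges = [5.4766, 2.7432, 0.7350]

beam 1: φ=-90°, α=285°
  direction (0.2588, -0.9659); cell (4,6); t to first gridline: x 1.6614, y 0.3002 (then +3.8637 / +1.0353)
    (4,5) via y @ 0.3002
    (4,4) via y @ 1.3355
    (5,4) via x @ 1.6614
    (5,3) via y @ 2.3708
    (5,2) via y @ 3.4061
    (5,1) via y @ 4.4413
    (5,0) via y @ 5.4766  # hit
  → r_1 = 5.4766
beam 2: φ=0°, α=15°
  direction (0.9659, 0.2588); cell (4,6); t to first gridline: x 0.4452, y 2.7432 (then +1.0353 / +3.8637)
    (5,6) via x @ 0.4452
    (6,6) via x @ 1.4804
    (7,6) via x @ 2.5157
    (7,7) via y @ 2.7432  # hit
  → r_2 = 2.7432
beam 3: φ=90°, α=105°
  direction (-0.2588, 0.9659); cell (4,6); t to first gridline: x 2.2023, y 0.7350 (then +3.8637 / +1.0353)
    (4,7) via y @ 0.7350  # hit
  → r_3 = 0.7350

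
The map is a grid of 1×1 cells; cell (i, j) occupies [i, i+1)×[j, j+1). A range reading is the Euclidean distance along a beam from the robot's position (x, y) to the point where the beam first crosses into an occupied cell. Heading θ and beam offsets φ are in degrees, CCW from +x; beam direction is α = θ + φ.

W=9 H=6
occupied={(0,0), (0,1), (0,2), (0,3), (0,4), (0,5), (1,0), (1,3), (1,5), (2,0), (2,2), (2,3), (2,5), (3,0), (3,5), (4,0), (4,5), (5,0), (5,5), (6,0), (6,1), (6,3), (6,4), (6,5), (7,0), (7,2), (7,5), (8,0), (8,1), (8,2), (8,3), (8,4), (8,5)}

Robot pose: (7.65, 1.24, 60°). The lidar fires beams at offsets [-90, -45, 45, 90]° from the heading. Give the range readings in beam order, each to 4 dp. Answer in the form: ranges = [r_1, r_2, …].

ranges = [0.4041, 0.3623, 0.7868, 0.7506]

beam 1: φ=-90°, α=330°
  d=(0.8660,-0.5000)  start (7,1)  tX=0.4041 tY=0.4800  stride 1/|dx|=1.1547 1/|dy|=2.0000
    cross x-line → (8,1), t=0.4041 (wall)
  → r_1 = 0.4041
beam 2: φ=-45°, α=15°
  d=(0.9659,0.2588)  start (7,1)  tX=0.3623 tY=2.9364  stride 1/|dx|=1.0353 1/|dy|=3.8637
    cross x-line → (8,1), t=0.3623 (wall)
  → r_2 = 0.3623
beam 3: φ=45°, α=105°
  d=(-0.2588,0.9659)  start (7,1)  tX=2.5114 tY=0.7868  stride 1/|dx|=3.8637 1/|dy|=1.0353
    cross y-line → (7,2), t=0.7868 (wall)
  → r_3 = 0.7868
beam 4: φ=90°, α=150°
  d=(-0.8660,0.5000)  start (7,1)  tX=0.7506 tY=1.5200  stride 1/|dx|=1.1547 1/|dy|=2.0000
    cross x-line → (6,1), t=0.7506 (wall)
  → r_4 = 0.7506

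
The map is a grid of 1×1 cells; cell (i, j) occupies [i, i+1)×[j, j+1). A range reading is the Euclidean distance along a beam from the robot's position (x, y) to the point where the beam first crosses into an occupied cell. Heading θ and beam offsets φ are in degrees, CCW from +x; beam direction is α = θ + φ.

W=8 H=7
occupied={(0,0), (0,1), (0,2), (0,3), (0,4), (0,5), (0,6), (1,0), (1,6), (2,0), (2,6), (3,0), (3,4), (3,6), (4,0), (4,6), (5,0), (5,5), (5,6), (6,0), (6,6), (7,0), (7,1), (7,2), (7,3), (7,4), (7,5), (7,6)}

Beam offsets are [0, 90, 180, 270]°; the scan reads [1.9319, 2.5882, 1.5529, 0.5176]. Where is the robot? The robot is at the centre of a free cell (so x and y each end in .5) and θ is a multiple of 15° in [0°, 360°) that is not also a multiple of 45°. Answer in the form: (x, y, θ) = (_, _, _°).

Enumerate (i+0.5, j+0.5, θ) over the 28 free cells and 16 admissible headings. For each, cast all 4 beams and compare to the given ranges.
  (3.5, 1.5, 255°): beam 1 = 0.5176 ≠ 1.9319 ✗
  (5.5, 4.5, 120°): beam 1 = 0.5774 ≠ 1.9319 ✗
  (3.5, 1.5, 210°): beam 1 = 1.0000 ≠ 1.9319 ✗
  (3.5, 1.5, 75°): beam 1 = 4.6587 ≠ 1.9319 ✗
  …
  (2.5, 1.5, 345°): r_1=1.9319, r_2=2.5882, r_3=1.5529, r_4=0.5176 — all match ✓
Unique over the lattice → pose = (2.5, 1.5, 345°).

(x, y, θ) = (2.5, 1.5, 345°)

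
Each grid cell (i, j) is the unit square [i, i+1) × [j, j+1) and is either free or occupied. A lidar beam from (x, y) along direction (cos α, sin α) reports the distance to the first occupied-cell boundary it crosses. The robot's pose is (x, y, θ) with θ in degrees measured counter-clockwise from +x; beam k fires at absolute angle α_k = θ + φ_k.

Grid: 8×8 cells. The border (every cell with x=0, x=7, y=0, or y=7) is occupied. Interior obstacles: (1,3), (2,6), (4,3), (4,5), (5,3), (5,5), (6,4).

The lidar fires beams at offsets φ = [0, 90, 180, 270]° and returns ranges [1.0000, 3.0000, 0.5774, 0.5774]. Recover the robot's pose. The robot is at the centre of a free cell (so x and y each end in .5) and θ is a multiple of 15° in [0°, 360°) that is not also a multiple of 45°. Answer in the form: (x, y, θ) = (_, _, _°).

(x, y, θ) = (1.5, 2.5, 240°)

The pose lattice has 29·16 = 464 candidates. Test each by forward raycasting.
  (2.5, 4.5, 345°): beam 1 = 1.9319 ≠ 1.0000 ✗
  (6.5, 5.5, 30°): beam 1 = 0.5774 ≠ 1.0000 ✗
  (2.5, 5.5, 60°): beam 1 = 0.5774 ≠ 1.0000 ✗
  …
  (1.5, 2.5, 240°): r_1=1.0000, r_2=3.0000, r_3=0.5774, r_4=0.5774 — all match ✓
Only this pose fits every beam.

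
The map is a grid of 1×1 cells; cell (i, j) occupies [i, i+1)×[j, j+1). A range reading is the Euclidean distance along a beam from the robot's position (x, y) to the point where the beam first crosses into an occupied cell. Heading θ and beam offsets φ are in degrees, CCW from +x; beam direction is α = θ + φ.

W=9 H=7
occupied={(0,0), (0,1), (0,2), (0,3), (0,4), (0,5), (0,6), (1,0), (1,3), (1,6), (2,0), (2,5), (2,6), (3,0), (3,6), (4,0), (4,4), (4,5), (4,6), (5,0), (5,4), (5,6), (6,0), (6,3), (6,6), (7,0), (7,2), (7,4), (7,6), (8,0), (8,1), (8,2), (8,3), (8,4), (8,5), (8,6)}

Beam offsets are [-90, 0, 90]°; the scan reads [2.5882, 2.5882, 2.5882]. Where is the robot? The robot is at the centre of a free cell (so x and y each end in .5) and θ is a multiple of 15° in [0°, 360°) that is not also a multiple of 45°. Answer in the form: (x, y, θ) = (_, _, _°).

(x, y, θ) = (3.5, 2.5, 105°)

Candidates: 27 free-cell centres × 16 headings = 432 poses. Raycast each; keep the one whose scan matches to 4 dp.
  (5.5, 3.5, 300°): beam 1 = 5.0000 ≠ 2.5882 ✗
  (4.5, 2.5, 285°): beam 1 = 3.6235 ≠ 2.5882 ✗
  (7.5, 1.5, 300°): beam 1 = 1.0000 ≠ 2.5882 ✗
  …
  (3.5, 2.5, 105°): r_1=2.5882, r_2=2.5882, r_3=2.5882 — all match ✓
No second candidate reproduces the full scan.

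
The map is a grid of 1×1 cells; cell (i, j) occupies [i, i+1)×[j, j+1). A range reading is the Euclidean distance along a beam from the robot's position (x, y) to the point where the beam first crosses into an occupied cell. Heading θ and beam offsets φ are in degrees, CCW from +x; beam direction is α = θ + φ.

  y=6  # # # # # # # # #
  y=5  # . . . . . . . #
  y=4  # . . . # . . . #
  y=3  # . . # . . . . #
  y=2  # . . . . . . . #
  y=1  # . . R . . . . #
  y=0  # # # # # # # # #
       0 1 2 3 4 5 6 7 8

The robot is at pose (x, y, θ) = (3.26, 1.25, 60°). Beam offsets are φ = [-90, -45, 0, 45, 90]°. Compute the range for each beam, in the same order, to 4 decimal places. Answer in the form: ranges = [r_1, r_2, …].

ranges = [0.5000, 4.9072, 3.1754, 4.9176, 2.6096]

beam 1: φ=-90°, α=330°
  dir = (cos 330°, sin 330°) = (0.8660, -0.5000); from cell (3,1)
  next x-line at t=0.8545, next y-line at t=0.5000; Δt_x=1.1547, Δt_y=2.0000
    y: enter (3,0) at t=0.5000 ← occupied
  → r_1 = 0.5000
beam 2: φ=-45°, α=15°
  dir = (cos 15°, sin 15°) = (0.9659, 0.2588); from cell (3,1)
  next x-line at t=0.7661, next y-line at t=2.8978; Δt_x=1.0353, Δt_y=3.8637
    x: enter (4,1) at t=0.7661
    x: enter (5,1) at t=1.8014
    x: enter (6,1) at t=2.8367
    y: enter (6,2) at t=2.8978
    x: enter (7,2) at t=3.8719
    x: enter (8,2) at t=4.9072 ← occupied
  → r_2 = 4.9072
beam 3: φ=0°, α=60°
  dir = (cos 60°, sin 60°) = (0.5000, 0.8660); from cell (3,1)
  next x-line at t=1.4800, next y-line at t=0.8660; Δt_x=2.0000, Δt_y=1.1547
    y: enter (3,2) at t=0.8660
    x: enter (4,2) at t=1.4800
    y: enter (4,3) at t=2.0207
    y: enter (4,4) at t=3.1754 ← occupied
  → r_3 = 3.1754
beam 4: φ=45°, α=105°
  dir = (cos 105°, sin 105°) = (-0.2588, 0.9659); from cell (3,1)
  next x-line at t=1.0046, next y-line at t=0.7765; Δt_x=3.8637, Δt_y=1.0353
    y: enter (3,2) at t=0.7765
    x: enter (2,2) at t=1.0046
    y: enter (2,3) at t=1.8117
    y: enter (2,4) at t=2.8470
    y: enter (2,5) at t=3.8823
    x: enter (1,5) at t=4.8683
    y: enter (1,6) at t=4.9176 ← occupied
  → r_4 = 4.9176
beam 5: φ=90°, α=150°
  dir = (cos 150°, sin 150°) = (-0.8660, 0.5000); from cell (3,1)
  next x-line at t=0.3002, next y-line at t=1.5000; Δt_x=1.1547, Δt_y=2.0000
    x: enter (2,1) at t=0.3002
    x: enter (1,1) at t=1.4549
    y: enter (1,2) at t=1.5000
    x: enter (0,2) at t=2.6096 ← occupied
  → r_5 = 2.6096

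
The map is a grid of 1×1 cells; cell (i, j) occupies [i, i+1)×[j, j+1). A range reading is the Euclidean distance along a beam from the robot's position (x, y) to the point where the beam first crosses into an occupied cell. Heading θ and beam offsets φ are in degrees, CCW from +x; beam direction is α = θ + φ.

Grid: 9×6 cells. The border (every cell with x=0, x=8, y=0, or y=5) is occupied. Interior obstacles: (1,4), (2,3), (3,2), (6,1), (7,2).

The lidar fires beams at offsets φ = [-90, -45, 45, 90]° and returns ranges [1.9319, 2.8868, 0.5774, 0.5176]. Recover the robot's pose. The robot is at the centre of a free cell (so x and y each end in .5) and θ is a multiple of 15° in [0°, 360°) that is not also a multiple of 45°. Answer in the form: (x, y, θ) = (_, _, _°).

(x, y, θ) = (1.5, 3.5, 345°)

Enumerate (i+0.5, j+0.5, θ) over the 23 free cells and 16 admissible headings. For each, cast all 4 beams and compare to the given ranges.
  (5.5, 2.5, 75°): beam 1 = 1.5529 ≠ 1.9319 ✗
  (3.5, 4.5, 165°): beam 1 = 0.5176 ≠ 1.9319 ✗
  (4.5, 3.5, 105°): beam 1 = 3.6235 ≠ 1.9319 ✗
  (6.5, 3.5, 330°): beam 1 = 2.8868 ≠ 1.9319 ✗
  …
  (1.5, 3.5, 345°): r_1=1.9319, r_2=2.8868, r_3=0.5774, r_4=0.5176 — all match ✓
Only this pose fits every beam.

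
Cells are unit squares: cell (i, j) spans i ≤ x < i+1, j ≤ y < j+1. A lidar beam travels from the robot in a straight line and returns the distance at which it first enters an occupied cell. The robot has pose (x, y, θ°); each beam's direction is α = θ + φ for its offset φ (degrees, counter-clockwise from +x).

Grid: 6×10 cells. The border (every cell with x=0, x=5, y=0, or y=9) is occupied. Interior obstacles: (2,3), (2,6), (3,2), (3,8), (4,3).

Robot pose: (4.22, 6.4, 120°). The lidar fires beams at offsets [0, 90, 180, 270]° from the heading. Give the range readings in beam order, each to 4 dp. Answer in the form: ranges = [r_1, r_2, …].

ranges = [1.8475, 3.7181, 1.5600, 0.9007]

beam 1: φ=0°, α=120°
  dir = (cos 120°, sin 120°) = (-0.5000, 0.8660); from cell (4,6)
  next x-line at t=0.4400, next y-line at t=0.6928; Δt_x=2.0000, Δt_y=1.1547
    x: enter (3,6) at t=0.4400
    y: enter (3,7) at t=0.6928
    y: enter (3,8) at t=1.8475 ← occupied
  → r_1 = 1.8475
beam 2: φ=90°, α=210°
  dir = (cos 210°, sin 210°) = (-0.8660, -0.5000); from cell (4,6)
  next x-line at t=0.2540, next y-line at t=0.8000; Δt_x=1.1547, Δt_y=2.0000
    x: enter (3,6) at t=0.2540
    y: enter (3,5) at t=0.8000
    x: enter (2,5) at t=1.4087
    x: enter (1,5) at t=2.5634
    y: enter (1,4) at t=2.8000
    x: enter (0,4) at t=3.7181 ← occupied
  → r_2 = 3.7181
beam 3: φ=180°, α=300°
  dir = (cos 300°, sin 300°) = (0.5000, -0.8660); from cell (4,6)
  next x-line at t=1.5600, next y-line at t=0.4619; Δt_x=2.0000, Δt_y=1.1547
    y: enter (4,5) at t=0.4619
    x: enter (5,5) at t=1.5600 ← occupied
  → r_3 = 1.5600
beam 4: φ=270°, α=30°
  dir = (cos 30°, sin 30°) = (0.8660, 0.5000); from cell (4,6)
  next x-line at t=0.9007, next y-line at t=1.2000; Δt_x=1.1547, Δt_y=2.0000
    x: enter (5,6) at t=0.9007 ← occupied
  → r_4 = 0.9007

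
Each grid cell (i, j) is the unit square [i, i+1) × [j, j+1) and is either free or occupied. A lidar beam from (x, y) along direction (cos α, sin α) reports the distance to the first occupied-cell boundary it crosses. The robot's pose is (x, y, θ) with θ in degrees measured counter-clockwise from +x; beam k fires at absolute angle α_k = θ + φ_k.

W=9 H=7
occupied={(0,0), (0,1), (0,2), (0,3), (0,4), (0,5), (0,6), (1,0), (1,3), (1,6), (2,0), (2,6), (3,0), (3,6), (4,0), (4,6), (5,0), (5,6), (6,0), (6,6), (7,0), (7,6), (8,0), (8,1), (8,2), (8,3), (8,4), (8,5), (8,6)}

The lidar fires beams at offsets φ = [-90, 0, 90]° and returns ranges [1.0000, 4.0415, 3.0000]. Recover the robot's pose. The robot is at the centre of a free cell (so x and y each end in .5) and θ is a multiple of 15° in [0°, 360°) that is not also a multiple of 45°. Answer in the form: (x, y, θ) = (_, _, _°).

The pose lattice has 34·16 = 544 candidates. Test each by forward raycasting.
  (7.5, 5.5, 150°): beam 1 = 0.5774 ≠ 1.0000 ✗
  (6.5, 3.5, 300°): beam 1 = 5.0000 ≠ 1.0000 ✗
  (4.5, 3.5, 15°): beam 1 = 2.5882 ≠ 1.0000 ✗
  (7.5, 3.5, 150°): beam 2 = 5.0000 ≠ 4.0415 ✗
  (7.5, 3.5, 75°): beam 1 = 0.5176 ≠ 1.0000 ✗
  …
  (2.5, 4.5, 300°): r_1=1.0000, r_2=4.0415, r_3=3.0000 — all match ✓
Unique over the lattice → pose = (2.5, 4.5, 300°).

(x, y, θ) = (2.5, 4.5, 300°)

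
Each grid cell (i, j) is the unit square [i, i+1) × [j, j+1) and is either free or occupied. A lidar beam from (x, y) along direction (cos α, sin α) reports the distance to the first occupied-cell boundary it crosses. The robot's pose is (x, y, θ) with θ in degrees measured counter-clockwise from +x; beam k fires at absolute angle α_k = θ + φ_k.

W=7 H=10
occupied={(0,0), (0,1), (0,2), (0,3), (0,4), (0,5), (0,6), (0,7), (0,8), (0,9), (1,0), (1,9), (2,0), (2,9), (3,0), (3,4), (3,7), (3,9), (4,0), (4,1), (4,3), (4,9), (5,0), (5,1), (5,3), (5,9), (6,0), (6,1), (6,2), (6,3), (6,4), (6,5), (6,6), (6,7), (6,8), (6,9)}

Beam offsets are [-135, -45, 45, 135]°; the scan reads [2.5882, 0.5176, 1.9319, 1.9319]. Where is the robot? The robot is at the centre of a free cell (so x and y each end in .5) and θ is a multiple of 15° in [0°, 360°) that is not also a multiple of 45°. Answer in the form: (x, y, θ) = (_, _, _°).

(x, y, θ) = (5.5, 6.5, 30°)

Candidates: 34 free-cell centres × 16 headings = 544 poses. Raycast each; keep the one whose scan matches to 4 dp.
  (2.5, 3.5, 300°): beam 1 = 1.5529 ≠ 2.5882 ✗
  (2.5, 7.5, 210°): beam 1 = 1.5529 ≠ 2.5882 ✗
  (1.5, 2.5, 195°): beam 1 = 7.5056 ≠ 2.5882 ✗
  (4.5, 4.5, 195°): beam 1 = 3.0000 ≠ 2.5882 ✗
  (1.5, 8.5, 195°): beam 1 = 0.5774 ≠ 2.5882 ✗
  …
  (5.5, 6.5, 30°): r_1=2.5882, r_2=0.5176, r_3=1.9319, r_4=1.9319 — all match ✓
No second candidate reproduces the full scan.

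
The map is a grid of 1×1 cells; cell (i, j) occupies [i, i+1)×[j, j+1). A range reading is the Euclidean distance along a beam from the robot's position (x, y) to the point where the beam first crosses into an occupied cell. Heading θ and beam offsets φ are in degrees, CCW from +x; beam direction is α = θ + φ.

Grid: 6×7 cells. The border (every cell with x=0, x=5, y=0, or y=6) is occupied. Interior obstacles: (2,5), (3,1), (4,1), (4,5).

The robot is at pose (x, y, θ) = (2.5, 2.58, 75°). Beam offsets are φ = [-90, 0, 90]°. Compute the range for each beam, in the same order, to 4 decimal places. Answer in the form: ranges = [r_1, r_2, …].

ranges = [2.2409, 3.5406, 1.5529]

beam 1: φ=-90°, α=345°
  cosα=0.9659 sinα=-0.2588 | (2,2) | tMaxX 0.5176 tMaxY 2.2409 | tΔX 1.0353 tΔY 3.8637
    t=0.5176 [x] (3,2)
    t=1.5529 [x] (4,2)
    t=2.2409 [y] (4,1) — stop
  → r_1 = 2.2409
beam 2: φ=0°, α=75°
  cosα=0.2588 sinα=0.9659 | (2,2) | tMaxX 1.9319 tMaxY 0.4348 | tΔX 3.8637 tΔY 1.0353
    t=0.4348 [y] (2,3)
    t=1.4701 [y] (2,4)
    t=1.9319 [x] (3,4)
    t=2.5054 [y] (3,5)
    t=3.5406 [y] (3,6) — stop
  → r_2 = 3.5406
beam 3: φ=90°, α=165°
  cosα=-0.9659 sinα=0.2588 | (2,2) | tMaxX 0.5176 tMaxY 1.6228 | tΔX 1.0353 tΔY 3.8637
    t=0.5176 [x] (1,2)
    t=1.5529 [x] (0,2) — stop
  → r_3 = 1.5529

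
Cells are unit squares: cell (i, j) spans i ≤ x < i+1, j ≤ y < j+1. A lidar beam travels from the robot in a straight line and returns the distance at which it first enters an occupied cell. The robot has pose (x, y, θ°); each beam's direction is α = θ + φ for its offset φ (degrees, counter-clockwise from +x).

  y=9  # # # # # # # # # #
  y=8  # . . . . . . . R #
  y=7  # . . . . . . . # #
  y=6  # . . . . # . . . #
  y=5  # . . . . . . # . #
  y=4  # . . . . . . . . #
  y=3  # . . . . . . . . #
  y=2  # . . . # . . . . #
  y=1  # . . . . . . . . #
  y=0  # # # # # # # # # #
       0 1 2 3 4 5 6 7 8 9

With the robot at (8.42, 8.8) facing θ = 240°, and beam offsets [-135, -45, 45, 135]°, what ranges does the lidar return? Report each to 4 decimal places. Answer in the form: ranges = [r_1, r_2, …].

beam 1: φ=-135°, α=105°
  direction (-0.2588, 0.9659); cell (8,8); t to first gridline: x 1.6228, y 0.2071 (then +3.8637 / +1.0353)
    (8,9) via y @ 0.2071  # hit
  → r_1 = 0.2071
beam 2: φ=-45°, α=195°
  direction (-0.9659, -0.2588); cell (8,8); t to first gridline: x 0.4348, y 3.0910 (then +1.0353 / +3.8637)
    (7,8) via x @ 0.4348
    (6,8) via x @ 1.4701
    (5,8) via x @ 2.5054
    (5,7) via y @ 3.0910
    (4,7) via x @ 3.5406
    (3,7) via x @ 4.5759
    (2,7) via x @ 5.6112
    (1,7) via x @ 6.6465
    (1,6) via y @ 6.9547
    (0,6) via x @ 7.6817  # hit
  → r_2 = 7.6817
beam 3: φ=45°, α=285°
  direction (0.2588, -0.9659); cell (8,8); t to first gridline: x 2.2409, y 0.8282 (then +3.8637 / +1.0353)
    (8,7) via y @ 0.8282  # hit
  → r_3 = 0.8282
beam 4: φ=135°, α=15°
  direction (0.9659, 0.2588); cell (8,8); t to first gridline: x 0.6005, y 0.7727 (then +1.0353 / +3.8637)
    (9,8) via x @ 0.6005  # hit
  → r_4 = 0.6005

ranges = [0.2071, 7.6817, 0.8282, 0.6005]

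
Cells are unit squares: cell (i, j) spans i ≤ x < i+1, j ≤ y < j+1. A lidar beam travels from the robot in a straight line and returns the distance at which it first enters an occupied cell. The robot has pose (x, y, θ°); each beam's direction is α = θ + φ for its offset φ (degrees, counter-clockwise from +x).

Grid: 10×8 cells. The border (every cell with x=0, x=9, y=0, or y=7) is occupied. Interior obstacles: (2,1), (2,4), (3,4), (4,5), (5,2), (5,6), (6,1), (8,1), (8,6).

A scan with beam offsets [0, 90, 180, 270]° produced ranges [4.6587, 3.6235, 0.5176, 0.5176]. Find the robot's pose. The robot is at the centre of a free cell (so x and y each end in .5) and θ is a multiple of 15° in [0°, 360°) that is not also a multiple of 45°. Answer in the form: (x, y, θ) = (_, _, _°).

(x, y, θ) = (5.5, 5.5, 255°)

The pose lattice has 39·16 = 624 candidates. Test each by forward raycasting.
  (6.5, 3.5, 105°): beam 1 = 2.5882 ≠ 4.6587 ✗
  (5.5, 4.5, 240°): beam 1 = 4.0415 ≠ 4.6587 ✗
  (2.5, 5.5, 255°): beam 1 = 0.5176 ≠ 4.6587 ✗
  (6.5, 4.5, 165°): beam 1 = 1.9319 ≠ 4.6587 ✗
  (1.5, 5.5, 60°): beam 1 = 1.7321 ≠ 4.6587 ✗
  …
  (5.5, 5.5, 255°): r_1=4.6587, r_2=3.6235, r_3=0.5176, r_4=0.5176 — all match ✓
Only this pose fits every beam.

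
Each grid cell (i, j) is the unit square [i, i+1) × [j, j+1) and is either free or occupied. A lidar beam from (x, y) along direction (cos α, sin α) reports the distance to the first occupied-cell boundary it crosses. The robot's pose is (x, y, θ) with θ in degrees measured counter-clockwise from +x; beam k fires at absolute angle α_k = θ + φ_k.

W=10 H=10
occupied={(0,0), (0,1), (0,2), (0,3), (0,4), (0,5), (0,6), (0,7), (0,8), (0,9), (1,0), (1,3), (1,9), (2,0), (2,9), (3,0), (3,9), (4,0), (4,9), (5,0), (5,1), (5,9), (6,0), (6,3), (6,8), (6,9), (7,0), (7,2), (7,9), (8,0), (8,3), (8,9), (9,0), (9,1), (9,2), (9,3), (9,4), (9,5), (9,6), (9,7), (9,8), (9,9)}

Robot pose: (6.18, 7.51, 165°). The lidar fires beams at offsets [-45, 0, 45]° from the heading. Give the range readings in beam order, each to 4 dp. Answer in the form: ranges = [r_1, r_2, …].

beam 1: φ=-45°, α=120°
  d=(-0.5000,0.8660)  start (6,7)  tX=0.3600 tY=0.5658  stride 1/|dx|=2.0000 1/|dy|=1.1547
    cross x-line → (5,7), t=0.3600
    cross y-line → (5,8), t=0.5658
    cross y-line → (5,9), t=1.7205 (wall)
  → r_1 = 1.7205
beam 2: φ=0°, α=165°
  d=(-0.9659,0.2588)  start (6,7)  tX=0.1863 tY=1.8932  stride 1/|dx|=1.0353 1/|dy|=3.8637
    cross x-line → (5,7), t=0.1863
    cross x-line → (4,7), t=1.2216
    cross y-line → (4,8), t=1.8932
    cross x-line → (3,8), t=2.2569
    cross x-line → (2,8), t=3.2922
    cross x-line → (1,8), t=4.3275
    cross x-line → (0,8), t=5.3627 (wall)
  → r_2 = 5.3627
beam 3: φ=45°, α=210°
  d=(-0.8660,-0.5000)  start (6,7)  tX=0.2078 tY=1.0200  stride 1/|dx|=1.1547 1/|dy|=2.0000
    cross x-line → (5,7), t=0.2078
    cross y-line → (5,6), t=1.0200
    cross x-line → (4,6), t=1.3625
    cross x-line → (3,6), t=2.5172
    cross y-line → (3,5), t=3.0200
    cross x-line → (2,5), t=3.6719
    cross x-line → (1,5), t=4.8266
    cross y-line → (1,4), t=5.0200
    cross x-line → (0,4), t=5.9813 (wall)
  → r_3 = 5.9813

ranges = [1.7205, 5.3627, 5.9813]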